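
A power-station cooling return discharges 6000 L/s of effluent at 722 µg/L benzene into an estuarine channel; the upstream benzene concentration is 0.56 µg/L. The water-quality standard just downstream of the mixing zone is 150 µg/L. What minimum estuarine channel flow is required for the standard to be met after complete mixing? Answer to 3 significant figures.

23000 L/s

Set C_mix = 150: (Q·0.5600 + 6000·722.0) / (Q + 6000) = 150
→ Q = 6000·(722.0 − 150)/(150 − 0.5600) = 22970 L/s.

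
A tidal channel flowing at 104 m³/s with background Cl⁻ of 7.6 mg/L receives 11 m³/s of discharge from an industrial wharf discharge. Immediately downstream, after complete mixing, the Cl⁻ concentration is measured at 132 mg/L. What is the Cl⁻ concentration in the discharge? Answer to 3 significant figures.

Mass balance: 104.0·7.600 + 11.00·Cₑ = 115.0·132.0
→ Cₑ = (115.0·132.0 − 104.0·7.600) / 11.00 = 1308 mg/L.

1310 mg/L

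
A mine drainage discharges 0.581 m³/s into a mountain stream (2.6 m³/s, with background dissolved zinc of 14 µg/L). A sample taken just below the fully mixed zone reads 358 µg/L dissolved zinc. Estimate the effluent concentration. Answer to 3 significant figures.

Mass balance: 2.600·14.00 + 0.5810·Cₑ = 3.181·358.0
→ Cₑ = (3.181·358.0 − 2.600·14.00) / 0.5810 = 1897 µg/L.

1900 µg/L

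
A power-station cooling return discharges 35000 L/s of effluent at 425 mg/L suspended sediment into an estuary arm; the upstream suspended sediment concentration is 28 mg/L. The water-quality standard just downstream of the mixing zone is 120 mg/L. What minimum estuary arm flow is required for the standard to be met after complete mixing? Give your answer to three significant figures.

Set C_mix = 120: (Q·28.00 + 35000·425.0) / (Q + 35000) = 120
→ Q = 35000·(425.0 − 120)/(120 − 28.00) = 116000 L/s.

116000 L/s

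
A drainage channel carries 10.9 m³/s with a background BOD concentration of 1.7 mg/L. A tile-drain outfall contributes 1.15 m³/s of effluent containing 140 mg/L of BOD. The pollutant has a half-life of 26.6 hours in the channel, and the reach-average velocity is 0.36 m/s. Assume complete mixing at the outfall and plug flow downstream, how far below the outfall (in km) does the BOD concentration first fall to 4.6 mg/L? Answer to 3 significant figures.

Conservation of mass: C = (10.90·1.700 + 1.150·140.0) / 12.05 = 179.5/12.05 = 14.90 mg/L.
Half-life 26.6 h → k = ln 2 / 26.6 = 0.02606 h⁻¹ = 0.6254 d⁻¹.
Set 14.90·exp(−k·t) = 4.6 → t = ln(14.90/4.6)/k = 162400 s = 45.10 h.
Distance = v·t = 0.36·162400 = 58450 m = 58.45 km.

58.4 km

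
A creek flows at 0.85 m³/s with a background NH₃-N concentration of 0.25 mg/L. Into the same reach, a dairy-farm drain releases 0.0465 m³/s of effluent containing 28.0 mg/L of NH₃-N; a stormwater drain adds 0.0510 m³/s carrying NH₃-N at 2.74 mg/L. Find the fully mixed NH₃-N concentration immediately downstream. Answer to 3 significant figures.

1.75 mg/L

Flow-weighted average: C = (0.8500·0.2500 + 0.04650·28.00 + 0.05100·2.740) / 0.9475 = 1.654/0.9475 = 1.746 mg/L.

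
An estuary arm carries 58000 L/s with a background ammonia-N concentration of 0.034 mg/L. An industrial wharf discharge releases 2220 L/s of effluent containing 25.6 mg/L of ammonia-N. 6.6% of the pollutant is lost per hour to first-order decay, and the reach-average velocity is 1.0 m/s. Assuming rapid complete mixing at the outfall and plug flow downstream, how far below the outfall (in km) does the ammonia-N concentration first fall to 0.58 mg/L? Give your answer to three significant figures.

Mass balance: C = (58000·0.03400 + 2220·25.60) / 60220 = 58800/60220 = 0.9765 mg/L.
6.6%/h lost → k = −ln(1 − 0.066) = 0.06828 h⁻¹.
Set 0.9765·exp(−k·t) = 0.58 → t = ln(0.9765/0.58)/k = 27470 s = 7.629 h.
Distance = v·t = 1.0·27470 = 27470 m = 27.47 km.

27.5 km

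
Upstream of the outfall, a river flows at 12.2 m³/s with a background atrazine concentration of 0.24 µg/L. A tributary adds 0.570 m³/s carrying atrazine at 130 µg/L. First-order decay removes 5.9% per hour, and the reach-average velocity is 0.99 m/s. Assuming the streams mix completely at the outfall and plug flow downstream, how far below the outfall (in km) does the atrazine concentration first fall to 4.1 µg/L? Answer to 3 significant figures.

Flow-weighted average: C = (12.20·0.2400 + 0.5700·130.0) / 12.77 = 77.03/12.77 = 6.032 µg/L.
5.9%/h lost → k = −ln(1 − 0.059) = 0.06081 h⁻¹.
Set 6.032·exp(−k·t) = 4.1 → t = ln(6.032/4.1)/k = 22860 s = 6.349 h.
Distance = v·t = 0.99·22860 = 22630 m = 22.63 km.

22.6 km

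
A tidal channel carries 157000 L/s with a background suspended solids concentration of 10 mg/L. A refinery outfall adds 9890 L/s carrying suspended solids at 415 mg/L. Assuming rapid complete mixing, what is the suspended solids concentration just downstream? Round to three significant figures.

Mixed concentration C = ΣQC/ΣQ = (157000·10.00 + 9890·415.0) / 166900 = 5674000/166900 = 34.00 mg/L.

34.0 mg/L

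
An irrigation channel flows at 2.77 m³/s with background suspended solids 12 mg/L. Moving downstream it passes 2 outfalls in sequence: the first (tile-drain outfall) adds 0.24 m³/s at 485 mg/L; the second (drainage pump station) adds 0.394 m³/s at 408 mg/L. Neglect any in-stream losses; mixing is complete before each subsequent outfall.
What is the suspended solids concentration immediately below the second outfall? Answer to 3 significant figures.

Outfall 1: combined Q = 3.010 m³/s; C = (2.770·12.00 + 0.2400·485.0)/3.010 = 49.71 mg/L.
Outfall 2: combined Q = 3.404 m³/s; C = (3.010·49.71 + 0.3940·408.0)/3.404 = 91.18 mg/L.

91.2 mg/L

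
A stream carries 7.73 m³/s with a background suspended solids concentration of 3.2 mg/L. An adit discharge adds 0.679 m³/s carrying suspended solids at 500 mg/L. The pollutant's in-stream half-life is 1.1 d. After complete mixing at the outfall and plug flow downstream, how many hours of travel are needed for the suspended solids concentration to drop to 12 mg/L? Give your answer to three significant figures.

48.9 h

Mass balance: C = (7.730·3.200 + 0.6790·500.0) / 8.409 = 364.2/8.409 = 43.32 mg/L.
Half-life 1.1 d → k = ln 2 / 1.1 = 0.6301 d⁻¹.
43.32·exp(−k·t) = 12 → t = ln(43.32/12)/k = 176000 s = 48.89 h.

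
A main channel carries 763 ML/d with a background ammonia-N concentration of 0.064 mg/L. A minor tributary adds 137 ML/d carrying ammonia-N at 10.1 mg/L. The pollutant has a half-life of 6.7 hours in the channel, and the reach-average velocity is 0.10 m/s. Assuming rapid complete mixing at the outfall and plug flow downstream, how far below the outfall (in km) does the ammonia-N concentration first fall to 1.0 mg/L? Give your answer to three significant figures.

1.62 km

Mass balance: C = (763.0·0.06400 + 137.0·10.10) / 900.0 = 1433/900.0 = 1.592 mg/L.
Half-life 6.7 h → k = ln 2 / 6.7 = 0.1035 h⁻¹ = 2.483 d⁻¹.
Set 1.592·exp(−k·t) = 1.0 → t = ln(1.592/1.0)/k = 16170 s = 4.493 h.
Distance = v·t = 0.10·16170 = 1617 m = 1.617 km.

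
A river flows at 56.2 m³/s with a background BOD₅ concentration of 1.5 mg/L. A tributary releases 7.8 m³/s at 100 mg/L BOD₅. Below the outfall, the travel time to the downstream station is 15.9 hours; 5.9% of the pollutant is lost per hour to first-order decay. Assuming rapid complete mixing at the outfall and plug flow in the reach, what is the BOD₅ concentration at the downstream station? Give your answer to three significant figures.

5.14 mg/L

Flow-weighted average: C = (56.20·1.500 + 7.800·100.0) / 64.00 = 864.3/64.00 = 13.50 mg/L.
5.9%/h lost → k = −ln(1 − 0.059) = 0.06081 h⁻¹.
First-order decay: C = 13.50·exp(−k·t) = 13.50·0.3803 = 5.135 mg/L.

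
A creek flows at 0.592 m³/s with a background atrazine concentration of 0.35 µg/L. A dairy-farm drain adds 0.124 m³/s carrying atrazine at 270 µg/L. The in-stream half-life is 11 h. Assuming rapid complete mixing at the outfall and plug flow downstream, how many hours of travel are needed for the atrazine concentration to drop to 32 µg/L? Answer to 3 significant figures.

Mixed concentration C = ΣQC/ΣQ = (0.5920·0.3500 + 0.1240·270.0) / 0.7160 = 33.69/0.7160 = 47.05 µg/L.
Half-life 11 h → k = ln 2 / 11 = 0.06301 h⁻¹ = 1.512 d⁻¹.
47.05·exp(−k·t) = 32 → t = ln(47.05/32)/k = 22020 s = 6.117 h.

6.12 h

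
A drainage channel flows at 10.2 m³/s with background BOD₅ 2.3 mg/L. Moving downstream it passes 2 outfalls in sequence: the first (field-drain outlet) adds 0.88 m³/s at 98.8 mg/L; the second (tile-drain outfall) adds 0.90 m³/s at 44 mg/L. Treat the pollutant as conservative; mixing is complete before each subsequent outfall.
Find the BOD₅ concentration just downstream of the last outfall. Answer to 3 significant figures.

12.5 mg/L

Below outfall 1: Q → 11.08 m³/s, C = (10.20·2.300 + 0.8800·98.80)/11.08 = 9.964 mg/L.
Below outfall 2: Q → 11.98 m³/s, C = (11.08·9.964 + 0.9000·44.00)/11.98 = 12.52 mg/L.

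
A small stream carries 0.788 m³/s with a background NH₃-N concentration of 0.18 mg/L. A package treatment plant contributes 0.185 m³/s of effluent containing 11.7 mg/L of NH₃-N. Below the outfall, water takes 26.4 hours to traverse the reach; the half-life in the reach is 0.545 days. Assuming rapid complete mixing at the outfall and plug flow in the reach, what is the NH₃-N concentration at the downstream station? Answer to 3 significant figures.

0.585 mg/L

After mixing, C = (0.7880·0.1800 + 0.1850·11.70) / 0.9730 = 2.306/0.9730 = 2.370 mg/L.
Half-life 0.545 d → k = ln 2 / 0.545 = 1.272 d⁻¹.
First-order decay: C = 2.370·exp(−k·t) = 2.370·0.2468 = 0.5851 mg/L.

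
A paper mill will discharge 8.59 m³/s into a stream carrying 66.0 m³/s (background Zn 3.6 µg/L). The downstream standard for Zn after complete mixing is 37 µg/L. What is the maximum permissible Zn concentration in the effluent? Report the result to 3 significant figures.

294 µg/L

At the limit, (Qr·Cr + Qe·Cₑ)/(Qr + Qe) = 37:
Cₑ = (74.59·37 − 66.00·3.600) / 8.590 = 293.6 µg/L.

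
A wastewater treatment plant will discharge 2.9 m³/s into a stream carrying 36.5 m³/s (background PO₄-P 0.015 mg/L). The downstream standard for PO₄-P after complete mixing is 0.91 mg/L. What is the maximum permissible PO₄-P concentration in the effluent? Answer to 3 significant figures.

At the limit, (Qr·Cr + Qe·Cₑ)/(Qr + Qe) = 0.91:
Cₑ = (39.40·0.91 − 36.50·0.01500) / 2.900 = 12.17 mg/L.

12.2 mg/L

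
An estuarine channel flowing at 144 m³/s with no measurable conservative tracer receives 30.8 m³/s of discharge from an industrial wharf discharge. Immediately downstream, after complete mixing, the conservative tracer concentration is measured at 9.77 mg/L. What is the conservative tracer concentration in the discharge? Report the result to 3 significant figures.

Mass balance: 144.0·0 + 30.80·Cₑ = 174.8·9.770
→ Cₑ = (174.8·9.770 − 144.0·0) / 30.80 = 55.45 mg/L.

55.4 mg/L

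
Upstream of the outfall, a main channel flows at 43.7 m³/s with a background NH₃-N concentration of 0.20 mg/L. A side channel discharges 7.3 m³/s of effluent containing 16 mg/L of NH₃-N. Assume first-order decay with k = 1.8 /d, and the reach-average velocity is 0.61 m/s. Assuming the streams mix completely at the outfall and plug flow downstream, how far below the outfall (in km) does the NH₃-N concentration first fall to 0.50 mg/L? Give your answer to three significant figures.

Conservation of mass: C = (43.70·0.2000 + 7.300·16.00) / 51.00 = 125.5/51.00 = 2.462 mg/L.
Set 2.462·exp(−k·t) = 0.50 → t = ln(2.462/0.50)/k = 76510 s = 21.25 h.
Distance = v·t = 0.61·76510 = 46670 m = 46.67 km.

46.7 km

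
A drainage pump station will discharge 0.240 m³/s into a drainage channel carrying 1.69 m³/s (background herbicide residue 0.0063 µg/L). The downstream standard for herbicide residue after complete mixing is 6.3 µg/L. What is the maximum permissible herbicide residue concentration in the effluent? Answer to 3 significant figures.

At the limit, (Qr·Cr + Qe·Cₑ)/(Qr + Qe) = 6.3:
Cₑ = (1.930·6.3 − 1.690·0.006300) / 0.2400 = 50.62 µg/L.

50.6 µg/L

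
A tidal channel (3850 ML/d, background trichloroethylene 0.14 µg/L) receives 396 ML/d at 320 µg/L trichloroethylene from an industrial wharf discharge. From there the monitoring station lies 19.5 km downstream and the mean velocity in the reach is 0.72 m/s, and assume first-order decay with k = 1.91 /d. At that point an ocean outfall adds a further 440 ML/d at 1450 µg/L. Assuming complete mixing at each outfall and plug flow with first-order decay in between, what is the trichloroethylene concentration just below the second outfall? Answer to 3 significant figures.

151 µg/L

Conservation of mass: C = (3850·0.1400 + 396.0·320.0) / 4246 = 127300/4246 = 29.97 µg/L; combined flow 4246 ML/d.
Travel time t = 19.5·1000 / 0.72 = 27080 s = 7.523 h.
After decay, C = 29.97 × e^(−kt) = 29.97 × 0.5495 = 16.47 µg/L.
Second outfall: C = (4246·16.47 + 440.0·1450)/4686 = 151.1 µg/L.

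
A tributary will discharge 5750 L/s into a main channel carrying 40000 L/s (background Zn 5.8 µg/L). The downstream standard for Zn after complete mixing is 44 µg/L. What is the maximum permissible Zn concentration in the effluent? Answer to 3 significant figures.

310 µg/L

At the limit, (Qr·Cr + Qe·Cₑ)/(Qr + Qe) = 44:
Cₑ = (45750·44 − 40000·5.800) / 5750 = 309.7 µg/L.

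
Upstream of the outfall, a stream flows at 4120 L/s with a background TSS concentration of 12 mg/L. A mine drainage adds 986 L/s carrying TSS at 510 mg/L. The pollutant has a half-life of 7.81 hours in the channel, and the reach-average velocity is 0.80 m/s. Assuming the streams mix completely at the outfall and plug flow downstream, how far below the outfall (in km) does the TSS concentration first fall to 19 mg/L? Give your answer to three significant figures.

Mass balance: C = (4120·12.00 + 986.0·510.0) / 5106 = 552300/5106 = 108.2 mg/L.
Half-life 7.81 h → k = ln 2 / 7.81 = 0.08875 h⁻¹ = 2.130 d⁻¹.
Set 108.2·exp(−k·t) = 19 → t = ln(108.2/19)/k = 70550 s = 19.60 h.
Distance = v·t = 0.80·70550 = 56440 m = 56.44 km.

56.4 km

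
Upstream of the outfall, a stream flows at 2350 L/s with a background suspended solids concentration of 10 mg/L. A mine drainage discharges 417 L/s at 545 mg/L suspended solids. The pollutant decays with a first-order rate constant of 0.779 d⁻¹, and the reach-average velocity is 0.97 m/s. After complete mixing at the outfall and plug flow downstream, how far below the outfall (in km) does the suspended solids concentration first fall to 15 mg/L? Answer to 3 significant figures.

Conservation of mass: C = (2350·10.00 + 417.0·545.0) / 2767 = 250800/2767 = 90.63 mg/L.
Set 90.63·exp(−k·t) = 15 → t = ln(90.63/15)/k = 199500 s = 55.42 h.
Distance = v·t = 0.97·199500 = 193500 m = 193.5 km.

194 km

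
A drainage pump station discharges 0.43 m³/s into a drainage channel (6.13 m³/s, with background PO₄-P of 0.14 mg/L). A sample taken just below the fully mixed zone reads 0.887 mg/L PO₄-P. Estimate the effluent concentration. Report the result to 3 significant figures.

11.5 mg/L

Mass balance: 6.130·0.1400 + 0.4300·Cₑ = 6.560·0.8870
→ Cₑ = (6.560·0.8870 − 6.130·0.1400) / 0.4300 = 11.54 mg/L.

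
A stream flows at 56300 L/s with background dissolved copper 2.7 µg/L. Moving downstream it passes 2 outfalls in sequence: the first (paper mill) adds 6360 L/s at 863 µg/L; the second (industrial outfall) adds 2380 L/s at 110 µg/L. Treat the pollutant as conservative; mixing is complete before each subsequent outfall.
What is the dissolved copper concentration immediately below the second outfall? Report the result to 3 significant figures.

Outfall 1: combined Q = 62660 L/s; C = (56300·2.700 + 6360·863.0)/62660 = 90.02 µg/L.
Outfall 2: combined Q = 65040 L/s; C = (62660·90.02 + 2380·110.0)/65040 = 90.75 µg/L.

90.8 µg/L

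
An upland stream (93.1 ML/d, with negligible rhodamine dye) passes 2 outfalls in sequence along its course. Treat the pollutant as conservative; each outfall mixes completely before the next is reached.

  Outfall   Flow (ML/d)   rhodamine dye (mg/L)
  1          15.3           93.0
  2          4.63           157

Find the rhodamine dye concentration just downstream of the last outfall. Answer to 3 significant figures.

Below outfall 1: Q → 108.4 ML/d, C = (93.10·0 + 15.30·93.00)/108.4 = 13.13 mg/L.
Below outfall 2: Q → 113.0 ML/d, C = (108.4·13.13 + 4.630·157.0)/113.0 = 19.02 mg/L.

19.0 mg/L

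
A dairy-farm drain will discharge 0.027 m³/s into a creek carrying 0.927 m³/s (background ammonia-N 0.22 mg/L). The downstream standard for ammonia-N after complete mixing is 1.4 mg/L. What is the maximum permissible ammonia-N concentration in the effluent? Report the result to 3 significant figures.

At the limit, (Qr·Cr + Qe·Cₑ)/(Qr + Qe) = 1.4:
Cₑ = (0.9540·1.4 − 0.9270·0.2200) / 0.02700 = 41.91 mg/L.

41.9 mg/L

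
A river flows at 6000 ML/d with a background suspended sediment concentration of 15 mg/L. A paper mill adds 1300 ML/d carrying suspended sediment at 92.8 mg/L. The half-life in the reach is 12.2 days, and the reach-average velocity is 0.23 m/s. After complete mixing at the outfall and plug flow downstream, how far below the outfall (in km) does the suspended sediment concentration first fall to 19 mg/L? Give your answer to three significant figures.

146 km

Mixed concentration C = ΣQC/ΣQ = (6000·15.00 + 1300·92.80) / 7300 = 210600/7300 = 28.85 mg/L.
Half-life 12.2 d → k = ln 2 / 12.2 = 0.05682 d⁻¹.
Set 28.85·exp(−k·t) = 19 → t = ln(28.85/19)/k = 635400 s = 176.5 h.
Distance = v·t = 0.23·635400 = 146100 m = 146.1 km.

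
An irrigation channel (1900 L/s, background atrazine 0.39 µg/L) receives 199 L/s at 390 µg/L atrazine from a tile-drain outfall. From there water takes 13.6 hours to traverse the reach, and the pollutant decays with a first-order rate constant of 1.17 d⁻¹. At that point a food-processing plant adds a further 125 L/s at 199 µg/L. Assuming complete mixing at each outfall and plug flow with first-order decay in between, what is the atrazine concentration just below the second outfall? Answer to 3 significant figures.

29.3 µg/L

After mixing, C = (1900·0.3900 + 199.0·390.0) / 2099 = 78350/2099 = 37.33 µg/L; combined flow 2099 L/s.
Applying C = C₀e^(−kt): 37.33 × 0.5153 = 19.24 µg/L.
At the second outfall, C = (2099·19.24 + 125.0·199.0) / (2099 + 125.0) = 29.34 µg/L.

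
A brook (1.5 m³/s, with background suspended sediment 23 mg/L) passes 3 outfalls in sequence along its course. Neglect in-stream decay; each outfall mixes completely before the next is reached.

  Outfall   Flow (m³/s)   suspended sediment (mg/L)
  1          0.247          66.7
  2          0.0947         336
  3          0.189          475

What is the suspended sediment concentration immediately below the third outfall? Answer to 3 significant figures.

85.0 mg/L

After outfall 1: Q = 1.500 + 0.2470 = 1.747 m³/s; C = (1.500·23.00 + 0.2470·66.70)/1.747 = 29.18 mg/L.
After outfall 2: Q = 1.747 + 0.09470 = 1.842 m³/s; C = (1.747·29.18 + 0.09470·336.0)/1.842 = 44.96 mg/L.
After outfall 3: Q = 1.842 + 0.1890 = 2.031 m³/s; C = (1.842·44.96 + 0.1890·475.0)/2.031 = 84.98 mg/L.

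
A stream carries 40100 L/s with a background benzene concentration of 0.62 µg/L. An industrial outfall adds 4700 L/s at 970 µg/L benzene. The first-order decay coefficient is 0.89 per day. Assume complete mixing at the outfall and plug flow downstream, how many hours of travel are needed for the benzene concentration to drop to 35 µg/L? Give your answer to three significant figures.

Mass balance: C = (40100·0.6200 + 4700·970.0) / 44800 = 4584000/44800 = 102.3 µg/L.
102.3·exp(−k·t) = 35 → t = ln(102.3/35)/k = 104100 s = 28.93 h.

28.9 h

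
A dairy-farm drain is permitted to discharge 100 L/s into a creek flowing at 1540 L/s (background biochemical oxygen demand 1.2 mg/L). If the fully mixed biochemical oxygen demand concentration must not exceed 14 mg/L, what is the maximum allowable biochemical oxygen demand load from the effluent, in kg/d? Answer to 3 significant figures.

1820 kg/d

Mass balance at the limit: 1540·1.200 + 100.0·Cₑ = 1640·14 → Cₑ = 211.1 mg/L.
100.0 L/s = 0.1000 m³/s. Load = 0.1000 m³/s × 211.1 g/m³ × 86 400 s/d = 1824 kg/d.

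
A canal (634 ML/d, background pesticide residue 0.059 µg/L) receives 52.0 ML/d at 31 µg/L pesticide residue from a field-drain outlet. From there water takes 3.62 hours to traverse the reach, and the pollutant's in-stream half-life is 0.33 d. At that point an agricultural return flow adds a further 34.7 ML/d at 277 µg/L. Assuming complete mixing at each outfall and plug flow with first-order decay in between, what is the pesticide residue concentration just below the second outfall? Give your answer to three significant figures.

15.0 µg/L

Flow-weighted average: C = (634.0·0.05900 + 52.00·31.00) / 686.0 = 1649/686.0 = 2.404 µg/L; combined flow 686.0 ML/d.
Half-life 0.33 d → k = ln 2 / 0.33 = 2.100 d⁻¹.
After decay, C = 2.404 × e^(−kt) = 2.404 × 0.7285 = 1.752 µg/L.
Second outfall: C = (686.0·1.752 + 34.70·277.0)/720.7 = 15.00 µg/L.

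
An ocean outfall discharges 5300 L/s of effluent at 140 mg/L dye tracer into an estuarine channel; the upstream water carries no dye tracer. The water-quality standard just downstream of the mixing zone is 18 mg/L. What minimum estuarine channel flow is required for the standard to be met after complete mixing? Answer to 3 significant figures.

35900 L/s

Set C_mix = 18: (Q·0 + 5300·140.0) / (Q + 5300) = 18
→ Q = 5300·(140.0 − 18)/(18 − 0) = 35920 L/s.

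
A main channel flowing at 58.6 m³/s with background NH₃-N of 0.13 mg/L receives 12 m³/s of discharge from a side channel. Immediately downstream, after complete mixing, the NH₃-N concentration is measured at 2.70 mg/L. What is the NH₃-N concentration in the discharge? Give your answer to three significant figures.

Mass balance: 58.60·0.1300 + 12.00·Cₑ = 70.60·2.700
→ Cₑ = (70.60·2.700 − 58.60·0.1300) / 12.00 = 15.25 mg/L.

15.3 mg/L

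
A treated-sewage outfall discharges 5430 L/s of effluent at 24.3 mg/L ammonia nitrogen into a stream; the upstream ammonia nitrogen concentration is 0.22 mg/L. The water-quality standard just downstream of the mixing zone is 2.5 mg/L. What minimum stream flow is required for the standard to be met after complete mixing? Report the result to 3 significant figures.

Set C_mix = 2.5: (Q·0.2200 + 5430·24.30) / (Q + 5430) = 2.5
→ Q = 5430·(24.30 − 2.5)/(2.5 − 0.2200) = 51920 L/s.

51900 L/s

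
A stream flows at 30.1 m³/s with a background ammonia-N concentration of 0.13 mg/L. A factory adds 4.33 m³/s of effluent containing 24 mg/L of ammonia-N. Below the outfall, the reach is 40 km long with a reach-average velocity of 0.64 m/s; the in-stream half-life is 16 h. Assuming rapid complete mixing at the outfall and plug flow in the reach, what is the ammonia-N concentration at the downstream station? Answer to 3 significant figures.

1.48 mg/L

After mixing, C = (30.10·0.1300 + 4.330·24.00) / 34.43 = 107.8/34.43 = 3.132 mg/L.
Travel time t = 40·1000 / 0.64 = 62500 s = 17.36 h.
Half-life 16 h → k = ln 2 / 16 = 0.04332 h⁻¹ = 1.040 d⁻¹.
Applying C = C₀e^(−kt): 3.132 × 0.4714 = 1.476 mg/L.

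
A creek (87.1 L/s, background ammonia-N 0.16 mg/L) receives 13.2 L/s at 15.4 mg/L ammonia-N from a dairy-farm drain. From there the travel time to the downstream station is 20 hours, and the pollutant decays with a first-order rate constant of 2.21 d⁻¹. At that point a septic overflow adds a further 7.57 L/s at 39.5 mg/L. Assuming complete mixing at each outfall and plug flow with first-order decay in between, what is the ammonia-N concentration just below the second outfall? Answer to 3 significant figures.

3.09 mg/L

Flow-weighted average: C = (87.10·0.1600 + 13.20·15.40) / 100.3 = 217.2/100.3 = 2.166 mg/L; combined flow 100.3 L/s.
Decay over the reach: 2.166·exp(−kt) = 2.166·0.1586 = 0.3434 mg/L.
Second outfall: C = (100.3·0.3434 + 7.570·39.50)/107.9 = 3.091 mg/L.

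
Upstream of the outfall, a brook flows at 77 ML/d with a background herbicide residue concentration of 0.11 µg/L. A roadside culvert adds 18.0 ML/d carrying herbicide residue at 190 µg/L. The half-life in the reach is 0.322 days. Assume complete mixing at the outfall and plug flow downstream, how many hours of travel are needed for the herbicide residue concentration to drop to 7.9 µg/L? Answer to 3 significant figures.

16.9 h

After mixing, C = (77.00·0.1100 + 18.00·190.0) / 95.00 = 3428/95.00 = 36.09 µg/L.
Half-life 0.322 d → k = ln 2 / 0.322 = 2.153 d⁻¹.
36.09·exp(−k·t) = 7.9 → t = ln(36.09/7.9)/k = 60970 s = 16.94 h.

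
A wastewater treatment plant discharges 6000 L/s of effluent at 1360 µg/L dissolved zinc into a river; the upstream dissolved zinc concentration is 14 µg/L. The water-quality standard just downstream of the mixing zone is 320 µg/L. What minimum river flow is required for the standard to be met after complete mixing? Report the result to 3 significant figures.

20400 L/s

Set C_mix = 320: (Q·14.00 + 6000·1360) / (Q + 6000) = 320
→ Q = 6000·(1360 − 320)/(320 − 14.00) = 20390 L/s.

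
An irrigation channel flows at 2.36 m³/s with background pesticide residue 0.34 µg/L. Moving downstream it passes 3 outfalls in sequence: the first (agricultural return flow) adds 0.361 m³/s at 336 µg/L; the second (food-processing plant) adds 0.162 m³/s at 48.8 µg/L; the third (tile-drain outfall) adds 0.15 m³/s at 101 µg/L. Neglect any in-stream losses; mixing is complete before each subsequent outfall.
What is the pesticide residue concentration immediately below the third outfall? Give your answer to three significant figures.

Below outfall 1: Q → 2.721 m³/s, C = (2.360·0.3400 + 0.3610·336.0)/2.721 = 44.87 µg/L.
Below outfall 2: Q → 2.883 m³/s, C = (2.721·44.87 + 0.1620·48.80)/2.883 = 45.09 µg/L.
Below outfall 3: Q → 3.033 m³/s, C = (2.883·45.09 + 0.1500·101.0)/3.033 = 47.86 µg/L.

47.9 µg/L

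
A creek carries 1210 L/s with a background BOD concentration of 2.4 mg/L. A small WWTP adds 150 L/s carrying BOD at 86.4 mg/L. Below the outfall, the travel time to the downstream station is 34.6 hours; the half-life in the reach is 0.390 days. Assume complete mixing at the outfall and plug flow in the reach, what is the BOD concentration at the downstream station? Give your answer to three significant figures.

0.900 mg/L

After mixing, C = (1210·2.400 + 150.0·86.40) / 1360 = 15860/1360 = 11.66 mg/L.
Half-life 0.390 d → k = ln 2 / 0.390 = 1.777 d⁻¹.
After decay, C = 11.66 × e^(−kt) = 11.66 × 0.07713 = 0.8997 mg/L.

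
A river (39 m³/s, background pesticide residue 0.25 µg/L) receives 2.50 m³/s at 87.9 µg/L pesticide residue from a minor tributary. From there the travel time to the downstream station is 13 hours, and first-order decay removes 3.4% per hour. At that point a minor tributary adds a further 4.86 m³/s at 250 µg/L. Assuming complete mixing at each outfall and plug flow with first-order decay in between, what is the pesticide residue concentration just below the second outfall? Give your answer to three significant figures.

Flow-weighted average: C = (39.00·0.2500 + 2.500·87.90) / 41.50 = 229.5/41.50 = 5.530 µg/L; combined flow 41.50 m³/s.
3.4%/h lost → k = −ln(1 − 0.034) = 0.03459 h⁻¹.
After decay, C = 5.530 × e^(−kt) = 5.530 × 0.6378 = 3.527 µg/L.
Second outfall: C = (41.50·3.527 + 4.860·250.0)/46.36 = 29.37 µg/L.

29.4 µg/L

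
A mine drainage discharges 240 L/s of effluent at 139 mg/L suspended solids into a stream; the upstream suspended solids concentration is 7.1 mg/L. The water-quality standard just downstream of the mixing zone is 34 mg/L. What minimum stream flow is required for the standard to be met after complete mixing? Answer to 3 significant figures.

937 L/s

Set C_mix = 34: (Q·7.100 + 240.0·139.0) / (Q + 240.0) = 34
→ Q = 240.0·(139.0 − 34)/(34 − 7.100) = 936.8 L/s.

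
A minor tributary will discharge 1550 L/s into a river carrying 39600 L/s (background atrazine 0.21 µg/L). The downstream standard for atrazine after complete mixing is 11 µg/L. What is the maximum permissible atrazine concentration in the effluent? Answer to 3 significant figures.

287 µg/L

At the limit, (Qr·Cr + Qe·Cₑ)/(Qr + Qe) = 11:
Cₑ = (41150·11 − 39600·0.2100) / 1550 = 286.7 µg/L.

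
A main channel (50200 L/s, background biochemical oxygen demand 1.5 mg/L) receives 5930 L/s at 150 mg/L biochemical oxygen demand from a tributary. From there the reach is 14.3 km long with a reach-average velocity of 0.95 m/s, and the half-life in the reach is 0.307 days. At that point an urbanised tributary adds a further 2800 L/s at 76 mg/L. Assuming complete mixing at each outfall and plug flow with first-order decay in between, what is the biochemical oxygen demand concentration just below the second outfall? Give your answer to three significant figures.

14.7 mg/L

Flow-weighted average: C = (50200·1.500 + 5930·150.0) / 56130 = 964800/56130 = 17.19 mg/L; combined flow 56130 L/s.
Travel time t = 14.3·1000 / 0.95 = 15050 s = 4.181 h.
Half-life 0.307 d → k = ln 2 / 0.307 = 2.258 d⁻¹.
First-order decay: C = 17.19·exp(−k·t) = 17.19·0.6748 = 11.60 mg/L.
At the second outfall, C = (56130·11.60 + 2800·76.00) / (56130 + 2800) = 14.66 mg/L.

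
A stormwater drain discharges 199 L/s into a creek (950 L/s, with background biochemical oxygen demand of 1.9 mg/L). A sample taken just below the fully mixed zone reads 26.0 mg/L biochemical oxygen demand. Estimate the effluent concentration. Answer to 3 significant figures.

141 mg/L

Mass balance: 950.0·1.900 + 199.0·Cₑ = 1149·26.00
→ Cₑ = (1149·26.00 − 950.0·1.900) / 199.0 = 141.1 mg/L.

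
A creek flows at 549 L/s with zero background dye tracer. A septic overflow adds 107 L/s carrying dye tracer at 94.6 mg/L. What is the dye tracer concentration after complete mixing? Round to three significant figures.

15.4 mg/L

Mass balance: C = (549.0·0 + 107.0·94.60) / 656.0 = 10120/656.0 = 15.43 mg/L.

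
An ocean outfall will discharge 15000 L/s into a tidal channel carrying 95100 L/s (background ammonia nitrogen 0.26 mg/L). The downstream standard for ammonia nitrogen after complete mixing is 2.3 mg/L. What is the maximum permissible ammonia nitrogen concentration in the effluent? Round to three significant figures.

At the limit, (Qr·Cr + Qe·Cₑ)/(Qr + Qe) = 2.3:
Cₑ = (110100·2.3 − 95100·0.2600) / 15000 = 15.23 mg/L.

15.2 mg/L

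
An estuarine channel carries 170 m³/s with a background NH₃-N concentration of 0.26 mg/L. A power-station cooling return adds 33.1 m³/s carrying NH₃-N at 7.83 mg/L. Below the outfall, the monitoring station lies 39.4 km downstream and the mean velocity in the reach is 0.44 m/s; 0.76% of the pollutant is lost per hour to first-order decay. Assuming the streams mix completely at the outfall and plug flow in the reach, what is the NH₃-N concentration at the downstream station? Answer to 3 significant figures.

1.24 mg/L

Flow-weighted average: C = (170.0·0.2600 + 33.10·7.830) / 203.1 = 303.4/203.1 = 1.494 mg/L.
Travel time t = 39.4·1000 / 0.44 = 89550 s = 24.87 h.
0.76%/h lost → k = −ln(1 − 0.0076) = 0.007629 h⁻¹.
After decay, C = 1.494 × e^(−kt) = 1.494 × 0.8272 = 1.236 mg/L.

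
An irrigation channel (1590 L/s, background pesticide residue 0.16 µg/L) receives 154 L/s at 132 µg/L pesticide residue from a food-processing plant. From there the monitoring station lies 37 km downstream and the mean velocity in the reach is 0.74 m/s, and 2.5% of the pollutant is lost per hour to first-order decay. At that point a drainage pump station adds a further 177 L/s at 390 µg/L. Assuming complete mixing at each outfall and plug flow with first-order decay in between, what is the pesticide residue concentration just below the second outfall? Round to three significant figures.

After mixing, C = (1590·0.1600 + 154.0·132.0) / 1744 = 20580/1744 = 11.80 µg/L; combined flow 1744 L/s.
Travel time t = 37·1000 / 0.74 = 50000 s = 13.89 h.
2.5%/h lost → k = −ln(1 − 0.025) = 0.02532 h⁻¹.
After decay, C = 11.80 × e^(−kt) = 11.80 × 0.7035 = 8.303 µg/L.
At the second outfall, C = (1744·8.303 + 177.0·390.0) / (1744 + 177.0) = 43.47 µg/L.

43.5 µg/L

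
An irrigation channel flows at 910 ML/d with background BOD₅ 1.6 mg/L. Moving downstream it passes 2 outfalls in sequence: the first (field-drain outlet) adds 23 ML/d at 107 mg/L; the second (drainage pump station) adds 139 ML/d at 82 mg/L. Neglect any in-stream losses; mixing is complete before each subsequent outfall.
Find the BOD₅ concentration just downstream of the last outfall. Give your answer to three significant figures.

After outfall 1: Q = 910.0 + 23.00 = 933.0 ML/d; C = (910.0·1.600 + 23.00·107.0)/933.0 = 4.198 mg/L.
After outfall 2: Q = 933.0 + 139.0 = 1072 ML/d; C = (933.0·4.198 + 139.0·82.00)/1072 = 14.29 mg/L.

14.3 mg/L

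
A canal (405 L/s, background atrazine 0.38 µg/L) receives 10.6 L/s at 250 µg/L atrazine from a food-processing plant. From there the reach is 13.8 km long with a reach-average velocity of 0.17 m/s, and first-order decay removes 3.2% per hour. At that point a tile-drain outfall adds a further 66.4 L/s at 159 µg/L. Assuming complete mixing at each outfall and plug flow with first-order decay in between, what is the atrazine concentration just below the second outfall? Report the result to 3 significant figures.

Mass balance: C = (405.0·0.3800 + 10.60·250.0) / 415.6 = 2804/415.6 = 6.747 µg/L; combined flow 415.6 L/s.
Travel time t = 13.8·1000 / 0.17 = 81180 s = 22.55 h.
3.2%/h lost → k = −ln(1 − 0.032) = 0.03252 h⁻¹.
First-order decay: C = 6.747·exp(−k·t) = 6.747·0.4803 = 3.240 µg/L.
Second outfall: C = (415.6·3.240 + 66.40·159.0)/482.0 = 24.70 µg/L.

24.7 µg/L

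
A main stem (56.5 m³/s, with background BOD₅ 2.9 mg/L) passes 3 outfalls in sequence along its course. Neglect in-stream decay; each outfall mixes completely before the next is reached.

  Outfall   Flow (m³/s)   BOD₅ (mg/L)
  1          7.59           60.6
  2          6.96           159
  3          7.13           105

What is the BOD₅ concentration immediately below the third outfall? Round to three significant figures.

31.7 mg/L

Outfall 1: combined Q = 64.09 m³/s; C = (56.50·2.900 + 7.590·60.60)/64.09 = 9.733 mg/L.
Outfall 2: combined Q = 71.05 m³/s; C = (64.09·9.733 + 6.960·159.0)/71.05 = 24.36 mg/L.
Outfall 3: combined Q = 78.18 m³/s; C = (71.05·24.36 + 7.130·105.0)/78.18 = 31.71 mg/L.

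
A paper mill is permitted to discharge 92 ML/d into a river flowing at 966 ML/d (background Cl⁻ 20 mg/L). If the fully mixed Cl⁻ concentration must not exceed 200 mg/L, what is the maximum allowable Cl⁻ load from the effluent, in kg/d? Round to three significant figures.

192000 kg/d

Mass balance at the limit: 966.0·20.00 + 92.00·Cₑ = 1058·200 → Cₑ = 2090 mg/L.
92.00 ML/d = 1.065 m³/s. Load = 1.065 m³/s × 2090 g/m³ × 86 400 s/d = 192300 kg/d.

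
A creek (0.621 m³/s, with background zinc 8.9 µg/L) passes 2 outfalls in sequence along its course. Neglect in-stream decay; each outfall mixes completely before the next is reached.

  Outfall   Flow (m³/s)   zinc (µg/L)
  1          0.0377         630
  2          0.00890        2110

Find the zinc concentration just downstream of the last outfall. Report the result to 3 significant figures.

72.0 µg/L

Below outfall 1: Q → 0.6587 m³/s, C = (0.6210·8.900 + 0.03770·630.0)/0.6587 = 44.45 µg/L.
Below outfall 2: Q → 0.6676 m³/s, C = (0.6587·44.45 + 0.008900·2110)/0.6676 = 71.98 µg/L.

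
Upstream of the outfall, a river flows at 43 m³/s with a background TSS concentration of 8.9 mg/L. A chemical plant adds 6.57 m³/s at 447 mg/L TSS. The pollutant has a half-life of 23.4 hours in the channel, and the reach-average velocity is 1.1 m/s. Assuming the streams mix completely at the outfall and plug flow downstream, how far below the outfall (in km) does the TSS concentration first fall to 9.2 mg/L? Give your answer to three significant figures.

265 km

After mixing, C = (43.00·8.900 + 6.570·447.0) / 49.57 = 3319/49.57 = 66.97 mg/L.
Half-life 23.4 h → k = ln 2 / 23.4 = 0.02962 h⁻¹ = 0.7109 d⁻¹.
Set 66.97·exp(−k·t) = 9.2 → t = ln(66.97/9.2)/k = 241200 s = 67.01 h.
Distance = v·t = 1.1·241200 = 265400 m = 265.4 km.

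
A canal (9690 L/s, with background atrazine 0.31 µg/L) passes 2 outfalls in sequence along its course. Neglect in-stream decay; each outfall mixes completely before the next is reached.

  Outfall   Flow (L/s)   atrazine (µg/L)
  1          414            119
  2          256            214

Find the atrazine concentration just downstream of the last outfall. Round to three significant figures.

Outfall 1: combined Q = 10100 L/s; C = (9690·0.3100 + 414.0·119.0)/10100 = 5.173 µg/L.
Outfall 2: combined Q = 10360 L/s; C = (10100·5.173 + 256.0·214.0)/10360 = 10.33 µg/L.

10.3 µg/L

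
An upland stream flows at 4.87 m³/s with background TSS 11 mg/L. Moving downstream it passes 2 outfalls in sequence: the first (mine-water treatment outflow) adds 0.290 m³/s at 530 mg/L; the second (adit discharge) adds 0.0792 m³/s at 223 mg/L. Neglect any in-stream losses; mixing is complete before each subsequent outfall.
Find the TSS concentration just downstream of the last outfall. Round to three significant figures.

Outfall 1: combined Q = 5.160 m³/s; C = (4.870·11.00 + 0.2900·530.0)/5.160 = 40.17 mg/L.
Outfall 2: combined Q = 5.239 m³/s; C = (5.160·40.17 + 0.07920·223.0)/5.239 = 42.93 mg/L.

42.9 mg/L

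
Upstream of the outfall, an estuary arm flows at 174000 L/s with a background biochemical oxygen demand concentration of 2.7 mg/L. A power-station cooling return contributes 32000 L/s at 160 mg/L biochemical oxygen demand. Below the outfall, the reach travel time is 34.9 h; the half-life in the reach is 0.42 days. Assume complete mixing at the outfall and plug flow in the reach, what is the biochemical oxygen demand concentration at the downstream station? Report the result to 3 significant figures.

2.46 mg/L

After mixing, C = (174000·2.700 + 32000·160.0) / 206000 = 5590000/206000 = 27.13 mg/L.
Half-life 0.42 d → k = ln 2 / 0.42 = 1.650 d⁻¹.
After decay, C = 27.13 × e^(−kt) = 27.13 × 0.09073 = 2.462 mg/L.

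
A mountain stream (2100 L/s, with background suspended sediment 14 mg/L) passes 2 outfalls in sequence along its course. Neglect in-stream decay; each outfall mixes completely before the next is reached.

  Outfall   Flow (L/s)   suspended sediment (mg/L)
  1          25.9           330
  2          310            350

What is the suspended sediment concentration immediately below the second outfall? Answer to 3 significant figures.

After outfall 1: Q = 2100 + 25.90 = 2126 L/s; C = (2100·14.00 + 25.90·330.0)/2126 = 17.85 mg/L.
After outfall 2: Q = 2126 + 310.0 = 2436 L/s; C = (2126·17.85 + 310.0·350.0)/2436 = 60.12 mg/L.

60.1 mg/L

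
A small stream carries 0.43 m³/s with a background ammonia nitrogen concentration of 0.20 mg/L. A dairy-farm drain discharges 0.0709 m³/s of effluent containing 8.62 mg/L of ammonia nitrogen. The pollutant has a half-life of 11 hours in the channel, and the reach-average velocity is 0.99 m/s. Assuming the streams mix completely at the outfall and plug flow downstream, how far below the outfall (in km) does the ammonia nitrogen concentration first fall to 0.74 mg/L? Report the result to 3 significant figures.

Conservation of mass: C = (0.4300·0.2000 + 0.07090·8.620) / 0.5009 = 0.6972/0.5009 = 1.392 mg/L.
Half-life 11 h → k = ln 2 / 11 = 0.06301 h⁻¹ = 1.512 d⁻¹.
Set 1.392·exp(−k·t) = 0.74 → t = ln(1.392/0.74)/k = 36090 s = 10.03 h.
Distance = v·t = 0.99·36090 = 35730 m = 35.73 km.

35.7 km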